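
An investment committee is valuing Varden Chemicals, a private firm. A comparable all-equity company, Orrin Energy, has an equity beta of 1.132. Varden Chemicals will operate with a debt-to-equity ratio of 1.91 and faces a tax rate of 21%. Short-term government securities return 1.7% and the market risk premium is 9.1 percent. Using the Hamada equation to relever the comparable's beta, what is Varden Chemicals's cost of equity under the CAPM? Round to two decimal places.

27.54%

β_L = β_U × [1 + (1 − t)(D/E)] = 1.132 × [1 + (1 − 0.21) × 1.91]
    = 1.132 × [1 + 0.79 × 1.91] = 1.132 × 2.5089 = 2.8401
E(R) = R_f + β_L × MRP = 1.7% + 2.8401 × 9.1% = 27.54%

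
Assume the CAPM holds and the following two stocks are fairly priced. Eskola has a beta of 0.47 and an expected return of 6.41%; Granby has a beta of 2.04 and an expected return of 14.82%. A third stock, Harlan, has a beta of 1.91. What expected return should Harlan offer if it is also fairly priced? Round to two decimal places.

14.12%

MRP (SML slope) = (14.82% − 6.41%) / (2.04 − 0.47) = 8.41% / 1.57 = 5.3567%
R_f (intercept) = 6.41% − 0.47 × 5.3567% = 3.8924%
E(R_Harlan) = R_f + β × MRP = 3.8924% + 1.91 × 5.3567% = 14.12%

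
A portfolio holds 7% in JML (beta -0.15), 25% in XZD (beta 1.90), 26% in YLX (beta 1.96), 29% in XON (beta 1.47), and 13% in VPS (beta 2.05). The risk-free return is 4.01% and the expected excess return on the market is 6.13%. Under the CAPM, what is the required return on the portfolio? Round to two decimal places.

β_P = Σ w_i β_i = 0.07×-0.15 + 0.25×1.90 + 0.26×1.96 + 0.29×1.47 + 0.13×2.05 = 1.6669
E(R_P) = R_f + β_P × MRP = 4.01% + 1.6669 × 6.13% = 14.23%

14.23%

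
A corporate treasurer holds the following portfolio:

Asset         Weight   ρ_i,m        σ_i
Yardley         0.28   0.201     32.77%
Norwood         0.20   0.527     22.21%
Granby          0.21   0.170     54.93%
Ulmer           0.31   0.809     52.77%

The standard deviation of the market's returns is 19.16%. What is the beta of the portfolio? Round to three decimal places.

1.012

β_Yardley = 0.201 × 32.77% / 19.16% = 0.3438
β_Norwood = 0.527 × 22.21% / 19.16% = 0.6109
β_Granby = 0.170 × 54.93% / 19.16% = 0.4874
β_Ulmer = 0.809 × 52.77% / 19.16% = 2.2281
β_P = Σ w_i β_i = 0.28×0.3438 + 0.20×0.6109 + 0.21×0.4874 + 0.31×2.2281 = 1.0115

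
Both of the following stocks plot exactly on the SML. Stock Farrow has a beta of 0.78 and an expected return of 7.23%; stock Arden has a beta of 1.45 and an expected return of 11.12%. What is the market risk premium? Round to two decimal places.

5.81%

Both satisfy E(R) = R_f + β·MRP, so the slope of the SML is
MRP = (11.12% − 7.23%) / (1.45 − 0.78) = 3.89% / 0.67 = 5.8060%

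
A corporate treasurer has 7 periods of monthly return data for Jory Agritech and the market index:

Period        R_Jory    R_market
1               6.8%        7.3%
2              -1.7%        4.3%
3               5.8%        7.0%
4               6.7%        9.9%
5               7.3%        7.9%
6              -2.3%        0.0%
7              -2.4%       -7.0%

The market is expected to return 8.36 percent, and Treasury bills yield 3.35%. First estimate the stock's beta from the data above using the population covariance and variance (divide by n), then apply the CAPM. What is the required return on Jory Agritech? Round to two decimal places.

6.72%

Mean R_i = (6.8 − 1.7 + 5.8 + 6.7 + 7.3 − 2.3 − 2.4) / 7 = 2.8857%
Mean R_m = (7.3 + 4.3 + 7.0 + 9.9 + 7.9 + 0.0 − 7.0) / 7 = 4.2000%
Σ(R_i − R̄_i)(R_m − R̄_m) = 138.8900  ⇒  Cov = 138.8900 / 7 = 19.8414
Σ(R_m − R̄_m)² = 206.7200  ⇒  Var(R_m) = 206.7200 / 7 = 29.5314
β = Cov / Var(R_m) = 19.8414 / 29.5314 = 0.6719
MRP = 8.36% − 3.35% = 5.01%
E(R) = R_f + β × MRP = 3.35% + 0.6719 × 5.01% = 6.72%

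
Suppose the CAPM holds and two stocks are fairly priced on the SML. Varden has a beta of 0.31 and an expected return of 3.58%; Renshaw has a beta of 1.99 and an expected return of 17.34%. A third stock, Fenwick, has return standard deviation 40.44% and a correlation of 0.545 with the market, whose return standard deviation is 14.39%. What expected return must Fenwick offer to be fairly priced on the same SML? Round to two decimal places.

13.59%

MRP = (17.34% − 3.58%) / (1.99 − 0.31) = 8.1905%
R_f = 3.58% − 0.31 × 8.1905% = 1.0409%
β_Fenwick = ρ·σ_i/σ_m = 0.545 × 40.44 / 14.39 = 1.5316
E(R_Fenwick) = R_f + β × MRP = 1.0409% + 1.5316 × 8.1905% = 13.59%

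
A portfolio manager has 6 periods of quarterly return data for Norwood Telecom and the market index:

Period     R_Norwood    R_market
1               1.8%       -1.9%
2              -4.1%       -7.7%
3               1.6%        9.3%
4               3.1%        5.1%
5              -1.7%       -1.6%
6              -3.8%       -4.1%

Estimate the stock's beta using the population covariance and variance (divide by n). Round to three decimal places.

Mean R_i = (1.8 − 4.1 + 1.6 + 3.1 − 1.7 − 3.8) / 6 = -0.5167%
Mean R_m = (-1.9 − 7.7 + 9.3 + 5.1 − 1.6 − 4.1) / 6 = -0.1500%
Σ(R_i − R̄_i)(R_m − R̄_m) = 76.6750  ⇒  Cov = 76.6750 / 6 = 12.7792
Σ(R_m − R̄_m)² = 194.6350  ⇒  Var(R_m) = 194.6350 / 6 = 32.4392
β = Cov / Var(R_m) = 12.7792 / 32.4392 = 0.3939

0.394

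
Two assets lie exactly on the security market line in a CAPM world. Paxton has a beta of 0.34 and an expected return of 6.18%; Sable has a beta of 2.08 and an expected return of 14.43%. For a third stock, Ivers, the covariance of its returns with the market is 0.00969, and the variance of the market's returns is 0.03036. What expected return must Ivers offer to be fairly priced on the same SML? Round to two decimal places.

MRP = (14.43% − 6.18%) / (2.08 − 0.34) = 4.7414%
R_f = 6.18% − 0.34 × 4.7414% = 4.5679%
β_Ivers = Cov / Var(R_m) = 0.00969 / 0.03036 = 0.3192
E(R_Ivers) = R_f + β × MRP = 4.5679% + 0.3192 × 4.7414% = 6.08%

6.08%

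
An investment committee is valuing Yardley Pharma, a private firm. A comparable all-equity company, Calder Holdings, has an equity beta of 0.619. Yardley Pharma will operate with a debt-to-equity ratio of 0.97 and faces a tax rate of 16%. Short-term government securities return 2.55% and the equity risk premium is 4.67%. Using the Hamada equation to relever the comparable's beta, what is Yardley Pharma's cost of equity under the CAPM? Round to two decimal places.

7.80%

β_L = β_U × [1 + (1 − t)(D/E)] = 0.619 × [1 + (1 − 0.16) × 0.97]
    = 0.619 × [1 + 0.84 × 0.97] = 0.619 × 1.8148 = 1.1234
E(R) = R_f + β_L × MRP = 2.55% + 1.1234 × 4.67% = 7.80%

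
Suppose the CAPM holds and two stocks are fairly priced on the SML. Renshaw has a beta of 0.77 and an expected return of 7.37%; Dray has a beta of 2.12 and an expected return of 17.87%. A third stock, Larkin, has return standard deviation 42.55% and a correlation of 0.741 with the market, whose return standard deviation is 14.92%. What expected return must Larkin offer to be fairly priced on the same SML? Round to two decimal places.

17.82%

MRP = (17.87% − 7.37%) / (2.12 − 0.77) = 7.7778%
R_f = 7.37% − 0.77 × 7.7778% = 1.3811%
β_Larkin = ρ·σ_i/σ_m = 0.741 × 42.55 / 14.92 = 2.1132
E(R_Larkin) = R_f + β × MRP = 1.3811% + 2.1132 × 7.7778% = 17.82%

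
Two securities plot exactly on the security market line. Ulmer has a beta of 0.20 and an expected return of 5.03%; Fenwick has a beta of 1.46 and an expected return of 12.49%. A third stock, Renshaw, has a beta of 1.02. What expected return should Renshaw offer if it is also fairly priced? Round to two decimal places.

MRP (SML slope) = (12.49% − 5.03%) / (1.46 − 0.20) = 7.46% / 1.26 = 5.9206%
R_f (intercept) = 5.03% − 0.20 × 5.9206% = 3.8459%
E(R_Renshaw) = R_f + β × MRP = 3.8459% + 1.02 × 5.9206% = 9.88%

9.88%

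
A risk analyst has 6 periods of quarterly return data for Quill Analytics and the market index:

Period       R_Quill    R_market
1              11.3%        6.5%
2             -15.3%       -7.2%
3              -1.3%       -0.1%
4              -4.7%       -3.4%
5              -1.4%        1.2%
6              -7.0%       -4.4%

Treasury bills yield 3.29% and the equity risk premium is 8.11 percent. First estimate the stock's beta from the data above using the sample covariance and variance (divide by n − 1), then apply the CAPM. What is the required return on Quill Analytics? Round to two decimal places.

17.54%

Mean R_i = (11.3 − 15.3 − 1.3 − 4.7 − 1.4 − 7.0) / 6 = -3.0667%
Mean R_m = (6.5 − 7.2 − 0.1 − 3.4 + 1.2 − 4.4) / 6 = -1.2333%
Σ(R_i − R̄_i)(R_m − R̄_m) = 206.1467  ⇒  Cov = 206.1467 / 5 = 41.2293
Σ(R_m − R̄_m)² = 117.3333  ⇒  Var(R_m) = 117.3333 / 5 = 23.4667
β = Cov / Var(R_m) = 41.2293 / 23.4667 = 1.7569
E(R) = R_f + β × MRP = 3.29% + 1.7569 × 8.11% = 17.54%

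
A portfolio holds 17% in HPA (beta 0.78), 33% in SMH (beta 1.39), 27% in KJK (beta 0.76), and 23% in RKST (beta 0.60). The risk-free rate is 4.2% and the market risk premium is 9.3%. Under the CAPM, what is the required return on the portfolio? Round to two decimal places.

β_P = Σ w_i β_i = 0.17×0.78 + 0.33×1.39 + 0.27×0.76 + 0.23×0.60 = 0.9345
E(R_P) = R_f + β_P × MRP = 4.2% + 0.9345 × 9.3% = 12.89%

12.89%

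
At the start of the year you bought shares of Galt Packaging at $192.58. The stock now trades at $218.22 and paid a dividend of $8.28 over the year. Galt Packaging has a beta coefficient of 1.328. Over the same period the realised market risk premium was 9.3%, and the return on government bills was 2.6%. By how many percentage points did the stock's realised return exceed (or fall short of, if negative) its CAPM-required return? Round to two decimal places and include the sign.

Realised HPR = (P1 + D1 − P0) / P0 = (218.22 + 8.28 − 192.58) / 192.58 = 33.92 / 192.58 = 17.6135%
CAPM required = R_f + β·MRP = 2.6% + 1.328 × 9.3% = 14.9504%
α = realised − required = 17.6135% − 14.9504% = +2.66%

+2.66%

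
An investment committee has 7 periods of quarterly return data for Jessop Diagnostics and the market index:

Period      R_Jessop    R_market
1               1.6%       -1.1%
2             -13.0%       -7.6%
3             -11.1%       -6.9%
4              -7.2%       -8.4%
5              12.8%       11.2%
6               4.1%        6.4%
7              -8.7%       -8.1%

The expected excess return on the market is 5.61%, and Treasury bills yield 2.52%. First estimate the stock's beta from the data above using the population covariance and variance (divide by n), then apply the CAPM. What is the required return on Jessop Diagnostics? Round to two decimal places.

8.88%

Mean R_i = (1.6 − 13.0 − 11.1 − 7.2 + 12.8 + 4.1 − 8.7) / 7 = -3.0714%
Mean R_m = (-1.1 − 7.6 − 6.9 − 8.4 + 11.2 + 6.4 − 8.1) / 7 = -2.0714%
Σ(R_i − R̄_i)(R_m − R̄_m) = 429.6443  ⇒  Cov = 429.6443 / 7 = 61.3778
Σ(R_m − R̄_m)² = 379.1143  ⇒  Var(R_m) = 379.1143 / 7 = 54.1592
β = Cov / Var(R_m) = 61.3778 / 54.1592 = 1.1333
E(R) = R_f + β × MRP = 2.52% + 1.1333 × 5.61% = 8.88%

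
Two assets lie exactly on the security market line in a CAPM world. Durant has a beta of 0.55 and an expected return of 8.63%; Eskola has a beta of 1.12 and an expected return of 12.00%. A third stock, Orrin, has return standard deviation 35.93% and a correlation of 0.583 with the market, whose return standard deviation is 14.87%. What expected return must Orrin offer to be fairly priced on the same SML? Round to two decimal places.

13.71%

MRP = (12.00% − 8.63%) / (1.12 − 0.55) = 5.9123%
R_f = 8.63% − 0.55 × 5.9123% = 5.3782%
β_Orrin = ρ·σ_i/σ_m = 0.583 × 35.93 / 14.87 = 1.4087
E(R_Orrin) = R_f + β × MRP = 5.3782% + 1.4087 × 5.9123% = 13.71%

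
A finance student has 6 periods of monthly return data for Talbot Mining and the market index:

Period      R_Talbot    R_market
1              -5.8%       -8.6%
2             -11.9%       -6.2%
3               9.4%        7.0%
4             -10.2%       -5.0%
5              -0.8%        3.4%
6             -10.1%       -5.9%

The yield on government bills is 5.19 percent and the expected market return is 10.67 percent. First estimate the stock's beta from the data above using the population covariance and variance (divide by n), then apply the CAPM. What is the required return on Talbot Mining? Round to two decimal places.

Mean R_i = (-5.8 − 11.9 + 9.4 − 10.2 − 0.8 − 10.1) / 6 = -4.9000%
Mean R_m = (-8.6 − 6.2 + 7.0 − 5.0 + 3.4 − 5.9) / 6 = -2.5500%
Σ(R_i − R̄_i)(R_m − R̄_m) = 222.3600  ⇒  Cov = 222.3600 / 6 = 37.0600
Σ(R_m − R̄_m)² = 193.7550  ⇒  Var(R_m) = 193.7550 / 6 = 32.2925
β = Cov / Var(R_m) = 37.0600 / 32.2925 = 1.1476
MRP = 10.67% − 5.19% = 5.48%
E(R) = R_f + β × MRP = 5.19% + 1.1476 × 5.48% = 11.48%

11.48%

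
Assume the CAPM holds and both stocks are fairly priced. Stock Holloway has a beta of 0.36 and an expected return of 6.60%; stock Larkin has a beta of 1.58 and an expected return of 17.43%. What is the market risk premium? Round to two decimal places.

Both satisfy E(R) = R_f + β·MRP, so the slope of the SML is
MRP = (17.43% − 6.60%) / (1.58 − 0.36) = 10.83% / 1.22 = 8.8770%

8.88%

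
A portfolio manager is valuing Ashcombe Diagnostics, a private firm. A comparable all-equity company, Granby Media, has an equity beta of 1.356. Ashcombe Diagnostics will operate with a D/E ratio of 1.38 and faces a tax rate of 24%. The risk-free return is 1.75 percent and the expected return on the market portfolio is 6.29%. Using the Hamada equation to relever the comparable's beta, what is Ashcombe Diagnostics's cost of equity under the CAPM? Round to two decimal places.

14.36%

β_L = β_U × [1 + (1 − t)(D/E)] = 1.356 × [1 + (1 − 0.24) × 1.38]
    = 1.356 × [1 + 0.76 × 1.38] = 1.356 × 2.0488 = 2.7782
MRP = 6.29% − 1.75% = 4.54%
E(R) = R_f + β_L × MRP = 1.75% + 2.7782 × 4.54% = 14.36%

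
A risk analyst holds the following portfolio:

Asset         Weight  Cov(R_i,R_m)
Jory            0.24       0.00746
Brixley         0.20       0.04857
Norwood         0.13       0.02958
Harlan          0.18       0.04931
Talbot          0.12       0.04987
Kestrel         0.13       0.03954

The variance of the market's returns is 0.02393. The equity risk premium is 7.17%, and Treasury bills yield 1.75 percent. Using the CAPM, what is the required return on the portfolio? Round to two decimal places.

β_Jory = 0.00746 / 0.02393 = 0.3117
β_Brixley = 0.04857 / 0.02393 = 2.0297
β_Norwood = 0.02958 / 0.02393 = 1.2361
β_Harlan = 0.04931 / 0.02393 = 2.0606
β_Talbot = 0.04987 / 0.02393 = 2.0840
β_Kestrel = 0.03954 / 0.02393 = 1.6523
β_P = Σ w_i β_i = 0.24×0.3117 + 0.20×2.0297 + 0.13×1.2361 + 0.18×2.0606 + 0.12×2.0840 + 0.13×1.6523 = 1.4772
E(R_P) = R_f + β_P × MRP = 1.75% + 1.4772 × 7.17% = 12.34%

12.34%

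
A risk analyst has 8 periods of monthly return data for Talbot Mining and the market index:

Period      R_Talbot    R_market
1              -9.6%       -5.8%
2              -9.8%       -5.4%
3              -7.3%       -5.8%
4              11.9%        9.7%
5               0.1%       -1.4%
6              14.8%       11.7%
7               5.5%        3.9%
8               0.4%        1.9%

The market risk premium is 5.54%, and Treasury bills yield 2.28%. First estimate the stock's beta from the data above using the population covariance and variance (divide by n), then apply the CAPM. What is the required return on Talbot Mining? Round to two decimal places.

Mean R_i = (-9.6 − 9.8 − 7.3 + 11.9 + 0.1 + 14.8 + 5.5 + 0.4) / 8 = 0.7500%
Mean R_m = (-5.8 − 5.4 − 5.8 + 9.7 − 1.4 + 11.7 + 3.9 + 1.9) / 8 = 1.1000%
Σ(R_i − R̄_i)(R_m − R̄_m) = 455.0000  ⇒  Cov = 455.0000 / 8 = 56.8750
Σ(R_m − R̄_m)² = 338.5200  ⇒  Var(R_m) = 338.5200 / 8 = 42.3150
β = Cov / Var(R_m) = 56.8750 / 42.3150 = 1.3441
E(R) = R_f + β × MRP = 2.28% + 1.3441 × 5.54% = 9.73%

9.73%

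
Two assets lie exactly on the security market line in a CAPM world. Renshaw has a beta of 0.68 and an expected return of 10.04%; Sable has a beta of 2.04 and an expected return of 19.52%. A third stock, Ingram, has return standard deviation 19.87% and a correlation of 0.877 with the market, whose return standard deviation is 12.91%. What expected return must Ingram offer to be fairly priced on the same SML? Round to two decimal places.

MRP = (19.52% − 10.04%) / (2.04 − 0.68) = 6.9706%
R_f = 10.04% − 0.68 × 6.9706% = 5.3000%
β_Ingram = ρ·σ_i/σ_m = 0.877 × 19.87 / 12.91 = 1.3498
E(R_Ingram) = R_f + β × MRP = 5.3000% + 1.3498 × 6.9706% = 14.71%

14.71%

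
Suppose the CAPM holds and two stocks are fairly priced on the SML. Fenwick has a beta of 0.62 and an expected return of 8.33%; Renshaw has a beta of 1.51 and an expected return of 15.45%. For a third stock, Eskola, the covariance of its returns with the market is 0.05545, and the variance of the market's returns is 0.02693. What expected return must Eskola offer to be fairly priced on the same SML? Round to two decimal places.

19.84%

MRP = (15.45% − 8.33%) / (1.51 − 0.62) = 8.0000%
R_f = 8.33% − 0.62 × 8.0000% = 3.3700%
β_Eskola = Cov / Var(R_m) = 0.05545 / 0.02693 = 2.0590
E(R_Eskola) = R_f + β × MRP = 3.3700% + 2.0590 × 8.0000% = 19.84%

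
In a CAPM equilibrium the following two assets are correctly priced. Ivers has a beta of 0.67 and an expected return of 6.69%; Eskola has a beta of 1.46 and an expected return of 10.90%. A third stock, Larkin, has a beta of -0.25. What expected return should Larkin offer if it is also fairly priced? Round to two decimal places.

1.79%

MRP (SML slope) = (10.90% − 6.69%) / (1.46 − 0.67) = 4.21% / 0.79 = 5.3291%
R_f (intercept) = 6.69% − 0.67 × 5.3291% = 3.1195%
E(R_Larkin) = R_f + β × MRP = 3.1195% + -0.25 × 5.3291% = 1.79%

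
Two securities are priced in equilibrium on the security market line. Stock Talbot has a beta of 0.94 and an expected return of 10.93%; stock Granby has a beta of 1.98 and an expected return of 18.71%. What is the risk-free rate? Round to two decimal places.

Both satisfy E(R) = R_f + β·MRP, so the slope of the SML is
MRP = (18.71% − 10.93%) / (1.98 − 0.94) = 7.78% / 1.04 = 7.4808%
R_f = E(R_Talbot) − β_Talbot·MRP = 10.93% − 0.94 × 7.4808% = 3.8980%

3.90%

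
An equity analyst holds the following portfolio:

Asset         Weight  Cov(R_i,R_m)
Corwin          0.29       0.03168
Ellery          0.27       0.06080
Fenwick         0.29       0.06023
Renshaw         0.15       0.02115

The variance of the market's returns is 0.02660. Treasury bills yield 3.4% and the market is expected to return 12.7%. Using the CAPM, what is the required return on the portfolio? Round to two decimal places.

19.57%

β_Corwin = 0.03168 / 0.02660 = 1.1910
β_Ellery = 0.06080 / 0.02660 = 2.2857
β_Fenwick = 0.06023 / 0.02660 = 2.2643
β_Renshaw = 0.02115 / 0.02660 = 0.7951
β_P = Σ w_i β_i = 0.29×1.1910 + 0.27×2.2857 + 0.29×2.2643 + 0.15×0.7951 = 1.7384
MRP = 12.7% − 3.4% = 9.30%
E(R_P) = R_f + β_P × MRP = 3.4% + 1.7384 × 9.3% = 19.57%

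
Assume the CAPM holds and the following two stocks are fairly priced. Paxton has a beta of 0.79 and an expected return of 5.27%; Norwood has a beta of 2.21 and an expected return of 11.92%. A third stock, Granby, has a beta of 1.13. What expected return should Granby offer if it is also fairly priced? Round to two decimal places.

MRP (SML slope) = (11.92% − 5.27%) / (2.21 − 0.79) = 6.65% / 1.42 = 4.6831%
R_f (intercept) = 5.27% − 0.79 × 4.6831% = 1.5704%
E(R_Granby) = R_f + β × MRP = 1.5704% + 1.13 × 4.6831% = 6.86%

6.86%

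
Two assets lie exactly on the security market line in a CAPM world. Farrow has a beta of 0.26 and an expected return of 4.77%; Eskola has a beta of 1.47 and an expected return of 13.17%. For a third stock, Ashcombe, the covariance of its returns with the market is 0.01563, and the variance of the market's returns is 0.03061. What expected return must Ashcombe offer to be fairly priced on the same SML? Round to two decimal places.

MRP = (13.17% − 4.77%) / (1.47 − 0.26) = 6.9421%
R_f = 4.77% − 0.26 × 6.9421% = 2.9651%
β_Ashcombe = Cov / Var(R_m) = 0.01563 / 0.03061 = 0.5106
E(R_Ashcombe) = R_f + β × MRP = 2.9651% + 0.5106 × 6.9421% = 6.51%

6.51%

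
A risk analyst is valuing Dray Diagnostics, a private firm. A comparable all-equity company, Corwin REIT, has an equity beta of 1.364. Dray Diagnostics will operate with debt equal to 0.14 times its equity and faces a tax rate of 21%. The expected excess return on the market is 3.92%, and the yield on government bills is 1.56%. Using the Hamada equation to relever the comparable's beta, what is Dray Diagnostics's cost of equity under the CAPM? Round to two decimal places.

β_L = β_U × [1 + (1 − t)(D/E)] = 1.364 × [1 + (1 − 0.21) × 0.14]
    = 1.364 × [1 + 0.79 × 0.14] = 1.364 × 1.1106 = 1.5149
E(R) = R_f + β_L × MRP = 1.56% + 1.5149 × 3.92% = 7.50%

7.50%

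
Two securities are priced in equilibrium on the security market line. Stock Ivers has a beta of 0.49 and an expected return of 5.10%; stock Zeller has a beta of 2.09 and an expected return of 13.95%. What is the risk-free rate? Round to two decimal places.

Both satisfy E(R) = R_f + β·MRP, so the slope of the SML is
MRP = (13.95% − 5.10%) / (2.09 − 0.49) = 8.85% / 1.60 = 5.5313%
R_f = E(R_Ivers) − β_Ivers·MRP = 5.10% − 0.49 × 5.5313% = 2.3897%

2.39%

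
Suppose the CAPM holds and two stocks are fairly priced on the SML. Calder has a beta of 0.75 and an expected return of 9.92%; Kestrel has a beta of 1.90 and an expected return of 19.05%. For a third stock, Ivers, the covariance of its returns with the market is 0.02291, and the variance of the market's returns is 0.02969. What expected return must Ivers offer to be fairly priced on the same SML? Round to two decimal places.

MRP = (19.05% − 9.92%) / (1.90 − 0.75) = 7.9391%
R_f = 9.92% − 0.75 × 7.9391% = 3.9657%
β_Ivers = Cov / Var(R_m) = 0.02291 / 0.02969 = 0.7716
E(R_Ivers) = R_f + β × MRP = 3.9657% + 0.7716 × 7.9391% = 10.09%

10.09%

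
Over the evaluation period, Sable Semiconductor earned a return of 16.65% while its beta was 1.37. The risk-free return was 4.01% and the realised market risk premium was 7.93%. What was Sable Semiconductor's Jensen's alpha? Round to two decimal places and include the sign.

CAPM benchmark = R_f + β(R_m − R_f) = 4.01% + 1.37 × 7.93% = 14.8741%
α = actual − benchmark = 16.65% − 14.8741% = +1.78%

+1.78%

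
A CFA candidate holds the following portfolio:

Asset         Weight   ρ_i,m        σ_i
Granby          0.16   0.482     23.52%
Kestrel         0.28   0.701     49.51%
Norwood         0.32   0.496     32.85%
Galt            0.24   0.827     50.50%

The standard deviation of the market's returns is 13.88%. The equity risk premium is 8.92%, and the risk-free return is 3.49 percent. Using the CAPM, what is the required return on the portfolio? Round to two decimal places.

β_Granby = 0.482 × 23.52% / 13.88% = 0.8168
β_Kestrel = 0.701 × 49.51% / 13.88% = 2.5005
β_Norwood = 0.496 × 32.85% / 13.88% = 1.1739
β_Galt = 0.827 × 50.50% / 13.88% = 3.0089
β_P = Σ w_i β_i = 0.16×0.8168 + 0.28×2.5005 + 0.32×1.1739 + 0.24×3.0089 = 1.9286
E(R_P) = R_f + β_P × MRP = 3.49% + 1.9286 × 8.92% = 20.69%

20.69%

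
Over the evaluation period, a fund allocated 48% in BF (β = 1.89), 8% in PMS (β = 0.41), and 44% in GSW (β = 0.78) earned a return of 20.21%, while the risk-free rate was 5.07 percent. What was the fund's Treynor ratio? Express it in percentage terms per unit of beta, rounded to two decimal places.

β_P = 0.48×1.89 + 0.08×0.41 + 0.44×0.78 = 1.2832
Treynor = (R_P − R_f) / β_P = (20.21% − 5.07%) / 1.2832 = 15.14% / 1.2832 = 11.80%

11.80%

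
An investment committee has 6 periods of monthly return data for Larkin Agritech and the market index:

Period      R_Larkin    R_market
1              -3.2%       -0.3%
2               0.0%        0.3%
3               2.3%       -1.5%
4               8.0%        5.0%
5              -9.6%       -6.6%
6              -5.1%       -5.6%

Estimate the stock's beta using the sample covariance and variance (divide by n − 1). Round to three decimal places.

Mean R_i = (-3.2 + 0.0 + 2.3 + 8.0 − 9.6 − 5.1) / 6 = -1.2667%
Mean R_m = (-0.3 + 0.3 − 1.5 + 5.0 − 6.6 − 5.6) / 6 = -1.4500%
Σ(R_i − R̄_i)(R_m − R̄_m) = 118.4100  ⇒  Cov = 118.4100 / 5 = 23.6820
Σ(R_m − R̄_m)² = 89.7350  ⇒  Var(R_m) = 89.7350 / 5 = 17.9470
β = Cov / Var(R_m) = 23.6820 / 17.9470 = 1.3196

1.320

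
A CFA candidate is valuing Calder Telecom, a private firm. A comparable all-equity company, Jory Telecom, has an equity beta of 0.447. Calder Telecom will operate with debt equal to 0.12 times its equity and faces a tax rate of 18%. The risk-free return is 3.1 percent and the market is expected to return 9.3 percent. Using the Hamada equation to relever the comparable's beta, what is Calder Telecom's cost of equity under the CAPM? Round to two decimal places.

6.14%

β_L = β_U × [1 + (1 − t)(D/E)] = 0.447 × [1 + (1 − 0.18) × 0.12]
    = 0.447 × [1 + 0.82 × 0.12] = 0.447 × 1.0984 = 0.4910
MRP = 9.3% − 3.1% = 6.20%
E(R) = R_f + β_L × MRP = 3.1% + 0.4910 × 6.2% = 6.14%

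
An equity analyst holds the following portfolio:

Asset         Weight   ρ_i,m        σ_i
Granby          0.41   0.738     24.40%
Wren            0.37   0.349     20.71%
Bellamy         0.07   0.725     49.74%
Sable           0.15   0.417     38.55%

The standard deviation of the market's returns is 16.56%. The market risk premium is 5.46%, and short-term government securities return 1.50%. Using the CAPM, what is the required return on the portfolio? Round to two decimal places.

β_Granby = 0.738 × 24.40% / 16.56% = 1.0874
β_Wren = 0.349 × 20.71% / 16.56% = 0.4365
β_Bellamy = 0.725 × 49.74% / 16.56% = 2.1776
β_Sable = 0.417 × 38.55% / 16.56% = 0.9707
β_P = Σ w_i β_i = 0.41×1.0874 + 0.37×0.4365 + 0.07×2.1776 + 0.15×0.9707 = 0.9054
E(R_P) = R_f + β_P × MRP = 1.50% + 0.9054 × 5.46% = 6.44%

6.44%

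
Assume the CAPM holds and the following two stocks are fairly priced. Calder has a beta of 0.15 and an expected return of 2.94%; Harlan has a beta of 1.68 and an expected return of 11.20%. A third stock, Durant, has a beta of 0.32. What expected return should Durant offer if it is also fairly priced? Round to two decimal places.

3.86%

MRP (SML slope) = (11.20% − 2.94%) / (1.68 − 0.15) = 8.26% / 1.53 = 5.3987%
R_f (intercept) = 2.94% − 0.15 × 5.3987% = 2.1302%
E(R_Durant) = R_f + β × MRP = 2.1302% + 0.32 × 5.3987% = 3.86%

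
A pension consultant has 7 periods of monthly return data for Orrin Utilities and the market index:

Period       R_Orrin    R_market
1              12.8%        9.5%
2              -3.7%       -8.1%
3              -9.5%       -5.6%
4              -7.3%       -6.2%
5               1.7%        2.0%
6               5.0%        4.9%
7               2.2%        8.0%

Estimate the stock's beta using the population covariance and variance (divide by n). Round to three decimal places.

0.936

Mean R_i = (12.8 − 3.7 − 9.5 − 7.3 + 1.7 + 5.0 + 2.2) / 7 = 0.1714%
Mean R_m = (9.5 − 8.1 − 5.6 − 6.2 + 2.0 + 4.9 + 8.0) / 7 = 0.6429%
Σ(R_i − R̄_i)(R_m − R̄_m) = 294.7586  ⇒  Cov = 294.7586 / 7 = 42.1084
Σ(R_m − R̄_m)² = 314.7771  ⇒  Var(R_m) = 314.7771 / 7 = 44.9682
β = Cov / Var(R_m) = 42.1084 / 44.9682 = 0.9364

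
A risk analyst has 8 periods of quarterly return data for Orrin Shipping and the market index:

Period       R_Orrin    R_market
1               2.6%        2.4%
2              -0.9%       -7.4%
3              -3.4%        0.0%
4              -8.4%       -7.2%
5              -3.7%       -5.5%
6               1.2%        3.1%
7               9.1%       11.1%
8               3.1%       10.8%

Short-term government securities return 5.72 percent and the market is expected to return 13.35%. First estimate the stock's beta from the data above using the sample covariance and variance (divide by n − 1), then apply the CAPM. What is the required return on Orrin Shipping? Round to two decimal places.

Mean R_i = (2.6 − 0.9 − 3.4 − 8.4 − 3.7 + 1.2 + 9.1 + 3.1) / 8 = -0.0500%
Mean R_m = (2.4 − 7.4 + 0.0 − 7.2 − 5.5 + 3.1 + 11.1 + 10.8) / 8 = 0.9125%
Σ(R_i − R̄_i)(R_m − R̄_m) = 232.3050  ⇒  Cov = 232.3050 / 7 = 33.1864
Σ(R_m − R̄_m)² = 385.4088  ⇒  Var(R_m) = 385.4088 / 7 = 55.0584
β = Cov / Var(R_m) = 33.1864 / 55.0584 = 0.6027
MRP = 13.35% − 5.72% = 7.63%
E(R) = R_f + β × MRP = 5.72% + 0.6027 × 7.63% = 10.32%

10.32%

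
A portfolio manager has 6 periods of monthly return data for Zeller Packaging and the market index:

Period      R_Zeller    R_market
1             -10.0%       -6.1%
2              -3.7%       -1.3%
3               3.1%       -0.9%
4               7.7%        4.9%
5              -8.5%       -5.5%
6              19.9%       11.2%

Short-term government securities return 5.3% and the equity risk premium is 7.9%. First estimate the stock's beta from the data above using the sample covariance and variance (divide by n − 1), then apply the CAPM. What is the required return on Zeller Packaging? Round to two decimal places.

18.57%

Mean R_i = (-10.0 − 3.7 + 3.1 + 7.7 − 8.5 + 19.9) / 6 = 1.4167%
Mean R_m = (-6.1 − 1.3 − 0.9 + 4.9 − 5.5 + 11.2) / 6 = 0.3833%
Σ(R_i − R̄_i)(R_m − R̄_m) = 367.1217  ⇒  Cov = 367.1217 / 5 = 73.4243
Σ(R_m − R̄_m)² = 218.5283  ⇒  Var(R_m) = 218.5283 / 5 = 43.7057
β = Cov / Var(R_m) = 73.4243 / 43.7057 = 1.6800
E(R) = R_f + β × MRP = 5.3% + 1.6800 × 7.9% = 18.57%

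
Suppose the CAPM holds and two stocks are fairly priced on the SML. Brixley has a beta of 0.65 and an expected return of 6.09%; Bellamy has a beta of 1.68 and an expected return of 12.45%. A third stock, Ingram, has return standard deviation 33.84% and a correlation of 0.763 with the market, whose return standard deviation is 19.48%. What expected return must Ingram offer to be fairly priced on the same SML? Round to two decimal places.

MRP = (12.45% − 6.09%) / (1.68 − 0.65) = 6.1748%
R_f = 6.09% − 0.65 × 6.1748% = 2.0764%
β_Ingram = ρ·σ_i/σ_m = 0.763 × 33.84 / 19.48 = 1.3255
E(R_Ingram) = R_f + β × MRP = 2.0764% + 1.3255 × 6.1748% = 10.26%

10.26%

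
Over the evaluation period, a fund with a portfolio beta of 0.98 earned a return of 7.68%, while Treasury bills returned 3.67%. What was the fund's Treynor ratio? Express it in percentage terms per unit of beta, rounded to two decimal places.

4.09%

Treynor = (R_P − R_f) / β_P = (7.68% − 3.67%) / 0.9800 = 4.01% / 0.9800 = 4.09%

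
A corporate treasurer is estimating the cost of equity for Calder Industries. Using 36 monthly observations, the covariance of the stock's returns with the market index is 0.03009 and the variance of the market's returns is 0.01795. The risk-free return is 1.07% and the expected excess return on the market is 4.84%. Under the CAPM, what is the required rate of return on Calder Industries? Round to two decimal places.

β = Cov(R_i, R_m) / Var(R_m) = 0.03009 / 0.01795 = 1.6763
E(R) = R_f + β × MRP = 1.07% + 1.6763 × 4.84% = 9.18%

9.18%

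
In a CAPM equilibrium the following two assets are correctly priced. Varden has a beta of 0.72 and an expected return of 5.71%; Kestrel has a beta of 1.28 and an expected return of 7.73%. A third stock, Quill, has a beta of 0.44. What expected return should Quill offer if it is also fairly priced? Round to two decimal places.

MRP (SML slope) = (7.73% − 5.71%) / (1.28 − 0.72) = 2.02% / 0.56 = 3.6071%
R_f (intercept) = 5.71% − 0.72 × 3.6071% = 3.1129%
E(R_Quill) = R_f + β × MRP = 3.1129% + 0.44 × 3.6071% = 4.70%

4.70%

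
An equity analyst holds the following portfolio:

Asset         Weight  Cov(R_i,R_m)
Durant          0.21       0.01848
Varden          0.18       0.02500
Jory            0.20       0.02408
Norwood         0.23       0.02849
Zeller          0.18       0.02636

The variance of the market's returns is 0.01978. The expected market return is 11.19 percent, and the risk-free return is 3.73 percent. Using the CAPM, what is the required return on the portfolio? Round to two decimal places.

β_Durant = 0.01848 / 0.01978 = 0.9343
β_Varden = 0.02500 / 0.01978 = 1.2639
β_Jory = 0.02408 / 0.01978 = 1.2174
β_Norwood = 0.02849 / 0.01978 = 1.4403
β_Zeller = 0.02636 / 0.01978 = 1.3327
β_P = Σ w_i β_i = 0.21×0.9343 + 0.18×1.2639 + 0.20×1.2174 + 0.23×1.4403 + 0.18×1.3327 = 1.2383
MRP = 11.19% − 3.73% = 7.46%
E(R_P) = R_f + β_P × MRP = 3.73% + 1.2383 × 7.46% = 12.97%

12.97%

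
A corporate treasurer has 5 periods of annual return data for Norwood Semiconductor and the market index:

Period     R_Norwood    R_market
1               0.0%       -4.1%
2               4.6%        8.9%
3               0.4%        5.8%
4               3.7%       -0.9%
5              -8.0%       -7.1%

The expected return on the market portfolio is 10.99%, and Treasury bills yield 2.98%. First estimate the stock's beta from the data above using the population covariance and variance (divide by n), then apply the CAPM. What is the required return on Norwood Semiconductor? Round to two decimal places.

7.28%

Mean R_i = (0.0 + 4.6 + 0.4 + 3.7 − 8.0) / 5 = 0.1400%
Mean R_m = (-4.1 + 8.9 + 5.8 − 0.9 − 7.1) / 5 = 0.5200%
Σ(R_i − R̄_i)(R_m − R̄_m) = 96.3660  ⇒  Cov = 96.3660 / 5 = 19.2732
Σ(R_m − R̄_m)² = 179.5280  ⇒  Var(R_m) = 179.5280 / 5 = 35.9056
β = Cov / Var(R_m) = 19.2732 / 35.9056 = 0.5368
MRP = 10.99% − 2.98% = 8.01%
E(R) = R_f + β × MRP = 2.98% + 0.5368 × 8.01% = 7.28%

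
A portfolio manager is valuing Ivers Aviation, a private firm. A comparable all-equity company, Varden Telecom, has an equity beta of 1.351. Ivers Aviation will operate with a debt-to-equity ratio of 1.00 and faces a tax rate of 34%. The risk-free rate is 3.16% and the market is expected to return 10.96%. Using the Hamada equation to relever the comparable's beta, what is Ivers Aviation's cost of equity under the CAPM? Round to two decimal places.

β_L = β_U × [1 + (1 − t)(D/E)] = 1.351 × [1 + (1 − 0.34) × 1.00]
    = 1.351 × [1 + 0.66 × 1.00] = 1.351 × 1.6600 = 2.2427
MRP = 10.96% − 3.16% = 7.80%
E(R) = R_f + β_L × MRP = 3.16% + 2.2427 × 7.80% = 20.65%

20.65%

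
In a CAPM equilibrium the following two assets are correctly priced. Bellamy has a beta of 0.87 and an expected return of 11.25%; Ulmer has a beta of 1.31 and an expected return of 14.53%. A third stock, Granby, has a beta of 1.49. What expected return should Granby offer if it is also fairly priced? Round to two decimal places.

MRP (SML slope) = (14.53% − 11.25%) / (1.31 − 0.87) = 3.28% / 0.44 = 7.4545%
R_f (intercept) = 11.25% − 0.87 × 7.4545% = 4.7646%
E(R_Granby) = R_f + β × MRP = 4.7646% + 1.49 × 7.4545% = 15.87%

15.87%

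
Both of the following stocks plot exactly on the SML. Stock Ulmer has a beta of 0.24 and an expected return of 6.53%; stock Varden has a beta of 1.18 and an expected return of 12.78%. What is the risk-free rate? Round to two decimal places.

Both satisfy E(R) = R_f + β·MRP, so the slope of the SML is
MRP = (12.78% − 6.53%) / (1.18 − 0.24) = 6.25% / 0.94 = 6.6489%
R_f = E(R_Ulmer) − β_Ulmer·MRP = 6.53% − 0.24 × 6.6489% = 4.9343%

4.93%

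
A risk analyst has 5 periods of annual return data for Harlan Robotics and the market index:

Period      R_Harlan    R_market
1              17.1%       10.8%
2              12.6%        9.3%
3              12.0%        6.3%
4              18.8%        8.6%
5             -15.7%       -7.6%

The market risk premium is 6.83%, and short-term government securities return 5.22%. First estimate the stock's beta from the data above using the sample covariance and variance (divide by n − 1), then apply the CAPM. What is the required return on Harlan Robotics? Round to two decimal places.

17.79%

Mean R_i = (17.1 + 12.6 + 12.0 + 18.8 − 15.7) / 5 = 8.9600%
Mean R_m = (10.8 + 9.3 + 6.3 + 8.6 − 7.6) / 5 = 5.4800%
Σ(R_i − R̄_i)(R_m − R̄_m) = 412.9560  ⇒  Cov = 412.9560 / 4 = 103.2390
Σ(R_m − R̄_m)² = 224.3880  ⇒  Var(R_m) = 224.3880 / 4 = 56.0970
β = Cov / Var(R_m) = 103.2390 / 56.0970 = 1.8404
E(R) = R_f + β × MRP = 5.22% + 1.8404 × 6.83% = 17.79%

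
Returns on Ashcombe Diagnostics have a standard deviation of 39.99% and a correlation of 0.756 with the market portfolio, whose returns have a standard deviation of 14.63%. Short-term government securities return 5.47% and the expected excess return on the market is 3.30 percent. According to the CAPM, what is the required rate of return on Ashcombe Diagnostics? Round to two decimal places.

β = ρ × σ_i / σ_m = 0.756 × 39.99% / 14.63% = 2.0665
E(R) = 5.47% + 2.0665 × 3.30% = 12.29%

12.29%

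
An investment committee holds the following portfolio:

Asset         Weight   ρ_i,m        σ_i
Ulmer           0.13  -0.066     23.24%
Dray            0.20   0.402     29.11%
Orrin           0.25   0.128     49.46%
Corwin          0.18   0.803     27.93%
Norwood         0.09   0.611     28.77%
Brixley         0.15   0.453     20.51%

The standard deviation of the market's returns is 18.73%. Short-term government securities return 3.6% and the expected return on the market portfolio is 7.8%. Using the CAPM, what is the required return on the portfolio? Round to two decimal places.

6.01%

β_Ulmer = -0.066 × 23.24% / 18.73% = -0.0819
β_Dray = 0.402 × 29.11% / 18.73% = 0.6248
β_Orrin = 0.128 × 49.46% / 18.73% = 0.3380
β_Corwin = 0.803 × 27.93% / 18.73% = 1.1974
β_Norwood = 0.611 × 28.77% / 18.73% = 0.9385
β_Brixley = 0.453 × 20.51% / 18.73% = 0.4961
β_P = Σ w_i β_i = 0.13×-0.0819 + 0.20×0.6248 + 0.25×0.3380 + 0.18×1.1974 + 0.09×0.9385 + 0.15×0.4961 = 0.5732
MRP = 7.8% − 3.6% = 4.20%
E(R_P) = R_f + β_P × MRP = 3.6% + 0.5732 × 4.2% = 6.01%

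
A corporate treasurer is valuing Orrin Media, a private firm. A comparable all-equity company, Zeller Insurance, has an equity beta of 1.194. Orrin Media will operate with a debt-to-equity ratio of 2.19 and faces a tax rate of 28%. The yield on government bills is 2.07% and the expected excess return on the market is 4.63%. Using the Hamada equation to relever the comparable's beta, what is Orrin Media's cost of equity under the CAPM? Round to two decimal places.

16.32%

β_L = β_U × [1 + (1 − t)(D/E)] = 1.194 × [1 + (1 − 0.28) × 2.19]
    = 1.194 × [1 + 0.72 × 2.19] = 1.194 × 2.5768 = 3.0767
E(R) = R_f + β_L × MRP = 2.07% + 3.0767 × 4.63% = 16.32%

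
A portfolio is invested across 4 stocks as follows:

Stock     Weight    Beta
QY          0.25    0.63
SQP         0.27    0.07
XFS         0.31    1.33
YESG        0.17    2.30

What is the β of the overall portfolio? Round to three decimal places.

0.980

β_P = Σ w_i β_i = 0.25×0.63 + 0.27×0.07 + 0.31×1.33 + 0.17×2.30 = 0.9797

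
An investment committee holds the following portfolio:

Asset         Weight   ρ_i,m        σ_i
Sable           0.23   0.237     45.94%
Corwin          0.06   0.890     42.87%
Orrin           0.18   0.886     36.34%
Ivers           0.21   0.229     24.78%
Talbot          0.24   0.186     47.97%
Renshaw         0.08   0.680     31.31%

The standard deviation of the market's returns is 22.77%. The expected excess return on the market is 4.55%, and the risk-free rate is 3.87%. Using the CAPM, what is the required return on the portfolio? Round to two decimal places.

β_Sable = 0.237 × 45.94% / 22.77% = 0.4782
β_Corwin = 0.890 × 42.87% / 22.77% = 1.6756
β_Orrin = 0.886 × 36.34% / 22.77% = 1.4140
β_Ivers = 0.229 × 24.78% / 22.77% = 0.2492
β_Talbot = 0.186 × 47.97% / 22.77% = 0.3918
β_Renshaw = 0.680 × 31.31% / 22.77% = 0.9350
β_P = Σ w_i β_i = 0.23×0.4782 + 0.06×1.6756 + 0.18×1.4140 + 0.21×0.2492 + 0.24×0.3918 + 0.08×0.9350 = 0.6862
E(R_P) = R_f + β_P × MRP = 3.87% + 0.6862 × 4.55% = 6.99%

6.99%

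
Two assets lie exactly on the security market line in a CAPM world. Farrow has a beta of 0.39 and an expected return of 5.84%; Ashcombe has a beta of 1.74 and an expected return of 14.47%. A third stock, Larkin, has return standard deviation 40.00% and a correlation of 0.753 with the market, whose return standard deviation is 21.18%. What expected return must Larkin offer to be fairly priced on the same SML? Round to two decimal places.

MRP = (14.47% − 5.84%) / (1.74 − 0.39) = 6.3926%
R_f = 5.84% − 0.39 × 6.3926% = 3.3469%
β_Larkin = ρ·σ_i/σ_m = 0.753 × 40.00 / 21.18 = 1.4221
E(R_Larkin) = R_f + β × MRP = 3.3469% + 1.4221 × 6.3926% = 12.44%

12.44%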